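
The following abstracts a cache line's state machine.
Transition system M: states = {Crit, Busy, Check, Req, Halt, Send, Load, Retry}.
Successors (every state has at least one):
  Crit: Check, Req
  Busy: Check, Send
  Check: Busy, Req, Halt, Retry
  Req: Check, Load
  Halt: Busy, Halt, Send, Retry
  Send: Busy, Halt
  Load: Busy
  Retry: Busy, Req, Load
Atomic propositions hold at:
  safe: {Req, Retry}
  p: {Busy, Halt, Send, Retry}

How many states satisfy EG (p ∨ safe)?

4

Sat(p ∨ safe) = {Busy, Req, Halt, Send, Retry}
EG (p ∨ safe): greatest fixpoint, start Z0 = {Busy, Req, Halt, Send, Retry}, keep only states in Sat with some successor in Z. Z1 = {Busy, Halt, Send, Retry}; fixed.
Sat(EG (p ∨ safe)) = {Busy, Halt, Send, Retry}
|Sat(EG (p ∨ safe))| = |{Busy, Halt, Send, Retry}| = 4.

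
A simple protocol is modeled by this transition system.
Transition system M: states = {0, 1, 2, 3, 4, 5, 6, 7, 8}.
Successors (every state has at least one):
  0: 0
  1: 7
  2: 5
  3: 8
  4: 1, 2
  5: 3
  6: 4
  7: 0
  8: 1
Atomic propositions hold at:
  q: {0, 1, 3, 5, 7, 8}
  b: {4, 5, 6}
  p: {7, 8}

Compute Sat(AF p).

AF p: least fixpoint, start Z0 = {7, 8}, add states with every successor in Z. Z1 = {1, 3, 7, 8}; Z2 = {1, 3, 5, 7, 8}; Z3 = {1, 2, 3, 5, 7, 8}; Z4 = {1, 2, 3, 4, 5, 7, 8}; Z5 = {1, 2, 3, 4, 5, 6, 7, 8}; fixed.
Sat(AF p) = {1, 2, 3, 4, 5, 6, 7, 8}

{1, 2, 3, 4, 5, 6, 7, 8}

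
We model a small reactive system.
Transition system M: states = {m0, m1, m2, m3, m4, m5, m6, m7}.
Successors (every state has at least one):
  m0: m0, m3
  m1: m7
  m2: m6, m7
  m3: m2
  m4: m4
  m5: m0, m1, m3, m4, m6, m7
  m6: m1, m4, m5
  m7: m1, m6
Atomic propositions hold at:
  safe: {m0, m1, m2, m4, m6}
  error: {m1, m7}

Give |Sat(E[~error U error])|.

Sat(~error) = {m0, m2, m3, m4, m5, m6}
E[~error U error]: least fixpoint, start Z0 = Sat(error) = {m1, m7}, add states in Sat(~error) with some successor in Z. Z1 = {m1, m2, m5, m6, m7}; Z2 = {m1, m2, m3, m5, m6, m7}; Z3 = {m0, m1, m2, m3, m5, m6, m7}; fixed.
Sat(E[~error U error]) = {m0, m1, m2, m3, m5, m6, m7}
|Sat(E[~error U error])| = |{m0, m1, m2, m3, m5, m6, m7}| = 7.

7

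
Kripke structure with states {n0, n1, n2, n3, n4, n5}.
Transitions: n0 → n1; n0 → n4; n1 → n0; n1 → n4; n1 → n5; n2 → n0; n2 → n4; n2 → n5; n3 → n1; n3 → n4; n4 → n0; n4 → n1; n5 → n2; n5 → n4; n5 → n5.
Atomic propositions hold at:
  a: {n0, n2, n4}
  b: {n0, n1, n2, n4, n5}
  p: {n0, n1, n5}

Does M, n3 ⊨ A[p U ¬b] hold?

Yes

Sat(¬b) = {n3}
A[p U ¬b]: least fixpoint, start Z0 = Sat(¬b) = {n3}, add states in Sat(p) with every successor in Z. Already a fixed point.
Sat(A[p U ¬b]) = {n3}
n3 ∈ Sat(A[p U ¬b]) = {n3}, so the formula holds at n3.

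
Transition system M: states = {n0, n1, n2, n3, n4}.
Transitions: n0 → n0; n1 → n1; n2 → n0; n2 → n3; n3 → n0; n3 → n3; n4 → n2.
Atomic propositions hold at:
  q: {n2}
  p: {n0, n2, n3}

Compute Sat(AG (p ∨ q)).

Sat(p ∨ q) = {n0, n2, n3}
AG (p ∨ q): greatest fixpoint, start Z0 = {n0, n2, n3}, keep only states in Sat with every successor in Z. Already a fixed point.
Sat(AG (p ∨ q)) = {n0, n2, n3}

{n0, n2, n3}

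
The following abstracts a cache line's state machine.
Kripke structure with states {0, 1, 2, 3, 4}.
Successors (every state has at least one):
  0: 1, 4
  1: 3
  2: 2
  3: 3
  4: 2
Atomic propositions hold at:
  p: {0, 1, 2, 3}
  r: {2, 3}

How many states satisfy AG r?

2

AG r: greatest fixpoint, start Z0 = {2, 3}, keep only states in Sat with every successor in Z. Already a fixed point.
Sat(AG r) = {2, 3}
|Sat(AG r)| = |{2, 3}| = 2.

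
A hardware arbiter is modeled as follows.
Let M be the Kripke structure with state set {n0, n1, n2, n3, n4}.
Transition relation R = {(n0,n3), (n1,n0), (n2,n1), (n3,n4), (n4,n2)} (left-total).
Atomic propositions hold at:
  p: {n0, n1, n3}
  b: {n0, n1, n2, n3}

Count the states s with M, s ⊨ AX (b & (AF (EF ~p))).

Sat(~p) = {n2, n4}
EF ~p: least fixpoint, start Z0 = {n2, n4}, add states with some successor in Z. Z1 = {n2, n3, n4}; Z2 = {n0, n2, n3, n4}; Z3 = {n0, n1, n2, n3, n4}; fixed.
Sat(EF ~p) = {n0, n1, n2, n3, n4}
AF (EF ~p): least fixpoint, start Z0 = {n0, n1, n2, n3, n4}, add states with every successor in Z. Already a fixed point.
Sat(AF (EF ~p)) = {n0, n1, n2, n3, n4}
Sat(b & (AF (EF ~p))) = {n0, n1, n2, n3}
Sat(AX (b & (AF (EF ~p)))) = {s : every successor in {n0, n1, n2, n3}} = {n0, n1, n2, n4}
|Sat(AX (b & (AF (EF ~p))))| = |{n0, n1, n2, n4}| = 4.

4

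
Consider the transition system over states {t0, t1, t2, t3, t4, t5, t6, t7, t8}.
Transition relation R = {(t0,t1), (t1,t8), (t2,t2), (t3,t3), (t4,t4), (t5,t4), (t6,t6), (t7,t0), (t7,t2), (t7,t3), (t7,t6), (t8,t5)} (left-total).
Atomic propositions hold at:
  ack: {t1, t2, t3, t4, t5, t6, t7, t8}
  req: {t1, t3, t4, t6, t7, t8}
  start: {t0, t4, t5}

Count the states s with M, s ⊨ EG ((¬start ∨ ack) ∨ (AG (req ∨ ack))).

8

Sat(¬start) = {t1, t2, t3, t6, t7, t8}
Sat(¬start ∨ ack) = {t1, t2, t3, t4, t5, t6, t7, t8}
Sat(req ∨ ack) = {t1, t2, t3, t4, t5, t6, t7, t8}
AG (req ∨ ack): greatest fixpoint, start Z0 = {t1, t2, t3, t4, t5, t6, t7, t8}, keep only states in Sat with every successor in Z. Z1 = {t1, t2, t3, t4, t5, t6, t8}; fixed.
Sat(AG (req ∨ ack)) = {t1, t2, t3, t4, t5, t6, t8}
Sat((¬start ∨ ack) ∨ (AG (req ∨ ack))) = {t1, t2, t3, t4, t5, t6, t7, t8}
EG ((¬start ∨ ack) ∨ (AG (req ∨ ack))): greatest fixpoint, start Z0 = {t1, t2, t3, t4, t5, t6, t7, t8}, keep only states in Sat with some successor in Z. Already a fixed point.
Sat(EG ((¬start ∨ ack) ∨ (AG (req ∨ ack)))) = {t1, t2, t3, t4, t5, t6, t7, t8}
|Sat(EG ((¬start ∨ ack) ∨ (AG (req ∨ ack))))| = |{t1, t2, t3, t4, t5, t6, t7, t8}| = 8.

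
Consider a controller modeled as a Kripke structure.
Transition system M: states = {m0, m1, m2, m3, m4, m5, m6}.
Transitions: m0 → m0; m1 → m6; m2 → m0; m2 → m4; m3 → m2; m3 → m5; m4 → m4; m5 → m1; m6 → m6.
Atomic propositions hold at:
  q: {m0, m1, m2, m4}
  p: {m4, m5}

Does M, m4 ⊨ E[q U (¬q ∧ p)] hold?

Sat(¬q) = {m3, m5, m6}
Sat(¬q ∧ p) = {m5}
E[q U (¬q ∧ p)]: least fixpoint, start Z0 = Sat((¬q ∧ p)) = {m5}, add states in Sat(q) with some successor in Z. Already a fixed point.
Sat(E[q U (¬q ∧ p)]) = {m5}
m4 ∉ Sat(E[q U (¬q ∧ p)]) = {m5}, so the formula does not hold at m4.

No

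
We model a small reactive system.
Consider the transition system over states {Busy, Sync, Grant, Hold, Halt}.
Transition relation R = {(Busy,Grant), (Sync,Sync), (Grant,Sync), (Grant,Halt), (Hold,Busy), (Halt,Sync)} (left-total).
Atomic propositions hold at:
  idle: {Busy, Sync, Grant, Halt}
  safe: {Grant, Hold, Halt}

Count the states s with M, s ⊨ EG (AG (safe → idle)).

4

Sat(safe → idle) = {Busy, Sync, Grant, Halt}
AG (safe → idle): greatest fixpoint, start Z0 = {Busy, Sync, Grant, Halt}, keep only states in Sat with every successor in Z. Already a fixed point.
Sat(AG (safe → idle)) = {Busy, Sync, Grant, Halt}
EG (AG (safe → idle)): greatest fixpoint, start Z0 = {Busy, Sync, Grant, Halt}, keep only states in Sat with some successor in Z. Already a fixed point.
Sat(EG (AG (safe → idle))) = {Busy, Sync, Grant, Halt}
|Sat(EG (AG (safe → idle)))| = |{Busy, Sync, Grant, Halt}| = 4.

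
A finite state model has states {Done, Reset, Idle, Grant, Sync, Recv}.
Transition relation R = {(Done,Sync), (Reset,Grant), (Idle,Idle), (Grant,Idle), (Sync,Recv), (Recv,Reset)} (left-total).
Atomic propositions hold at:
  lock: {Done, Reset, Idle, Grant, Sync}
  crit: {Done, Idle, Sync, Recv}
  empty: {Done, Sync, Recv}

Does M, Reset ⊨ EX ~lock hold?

No

Sat(~lock) = {Recv}
Sat(EX ~lock) = {s : some successor in {Recv}} = {Sync}
Reset ∉ Sat(EX ~lock) = {Sync}, so the formula does not hold at Reset.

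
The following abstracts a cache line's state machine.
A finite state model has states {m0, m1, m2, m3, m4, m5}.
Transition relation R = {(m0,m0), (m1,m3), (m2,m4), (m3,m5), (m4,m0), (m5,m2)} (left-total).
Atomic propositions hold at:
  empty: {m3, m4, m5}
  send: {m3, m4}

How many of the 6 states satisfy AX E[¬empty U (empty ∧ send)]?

3

Sat(¬empty) = {m0, m1, m2}
Sat(empty ∧ send) = {m3, m4}
E[¬empty U (empty ∧ send)]: least fixpoint, start Z0 = Sat((empty ∧ send)) = {m3, m4}, add states in Sat(¬empty) with some successor in Z. Z1 = {m1, m2, m3, m4}; fixed.
Sat(E[¬empty U (empty ∧ send)]) = {m1, m2, m3, m4}
Sat(AX E[¬empty U (empty ∧ send)]) = {s : every successor in {m1, m2, m3, m4}} = {m1, m2, m5}
|Sat(AX E[¬empty U (empty ∧ send)])| = |{m1, m2, m5}| = 3.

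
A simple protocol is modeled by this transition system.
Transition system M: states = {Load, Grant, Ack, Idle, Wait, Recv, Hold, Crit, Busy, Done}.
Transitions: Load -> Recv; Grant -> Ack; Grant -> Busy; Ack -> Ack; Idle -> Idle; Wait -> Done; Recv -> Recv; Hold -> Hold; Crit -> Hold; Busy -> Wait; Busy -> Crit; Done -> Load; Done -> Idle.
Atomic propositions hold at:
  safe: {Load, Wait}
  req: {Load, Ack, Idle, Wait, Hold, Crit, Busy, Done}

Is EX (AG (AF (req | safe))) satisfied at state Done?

Yes

Sat(req | safe) = {Load, Ack, Idle, Wait, Hold, Crit, Busy, Done}
AF (req | safe): least fixpoint, start Z0 = {Load, Ack, Idle, Wait, Hold, Crit, Busy, Done}, add states with every successor in Z. Z1 = {Load, Grant, Ack, Idle, Wait, Hold, Crit, Busy, Done}; fixed.
Sat(AF (req | safe)) = {Load, Grant, Ack, Idle, Wait, Hold, Crit, Busy, Done}
AG (AF (req | safe)): greatest fixpoint, start Z0 = {Load, Grant, Ack, Idle, Wait, Hold, Crit, Busy, Done}, keep only states in Sat with every successor in Z. Z1 = {Grant, Ack, Idle, Wait, Hold, Crit, Busy, Done}; Z2 = {Grant, Ack, Idle, Wait, Hold, Crit, Busy}; Z3 = {Grant, Ack, Idle, Hold, Crit, Busy}; Z4 = {Grant, Ack, Idle, Hold, Crit}; Z5 = {Ack, Idle, Hold, Crit}; fixed.
Sat(AG (AF (req | safe))) = {Ack, Idle, Hold, Crit}
Sat(EX (AG (AF (req | safe)))) = {s : some successor in {Ack, Idle, Hold, Crit}} = {Grant, Ack, Idle, Hold, Crit, Busy, Done}
Done ∈ Sat(EX (AG (AF (req | safe)))) = {Grant, Ack, Idle, Hold, Crit, Busy, Done}, so the formula holds at Done.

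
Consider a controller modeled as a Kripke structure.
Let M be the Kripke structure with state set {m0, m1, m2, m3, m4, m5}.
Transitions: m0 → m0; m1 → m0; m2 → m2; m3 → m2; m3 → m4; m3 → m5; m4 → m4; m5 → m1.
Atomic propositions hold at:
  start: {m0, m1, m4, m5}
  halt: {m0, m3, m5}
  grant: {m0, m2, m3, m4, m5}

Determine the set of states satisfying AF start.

{m0, m1, m4, m5}

AF start: least fixpoint, start Z0 = {m0, m1, m4, m5}, add states with every successor in Z. Already a fixed point.
Sat(AF start) = {m0, m1, m4, m5}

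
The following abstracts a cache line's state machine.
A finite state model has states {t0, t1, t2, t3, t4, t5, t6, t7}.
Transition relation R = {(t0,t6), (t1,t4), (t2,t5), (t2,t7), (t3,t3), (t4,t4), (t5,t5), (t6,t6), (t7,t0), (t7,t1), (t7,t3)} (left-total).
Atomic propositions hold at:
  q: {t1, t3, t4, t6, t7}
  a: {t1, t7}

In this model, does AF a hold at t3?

No

AF a: least fixpoint, start Z0 = {t1, t7}, add states with every successor in Z. Already a fixed point.
Sat(AF a) = {t1, t7}
t3 ∉ Sat(AF a) = {t1, t7}, so the formula does not hold at t3.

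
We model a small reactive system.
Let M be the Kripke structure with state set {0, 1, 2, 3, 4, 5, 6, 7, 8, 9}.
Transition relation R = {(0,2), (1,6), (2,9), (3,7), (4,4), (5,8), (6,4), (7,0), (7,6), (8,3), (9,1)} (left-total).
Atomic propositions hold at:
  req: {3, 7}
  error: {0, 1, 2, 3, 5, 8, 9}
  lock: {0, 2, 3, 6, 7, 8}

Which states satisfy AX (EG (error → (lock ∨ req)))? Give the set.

Sat(lock ∨ req) = {0, 2, 3, 6, 7, 8}
Sat(error → (lock ∨ req)) = {0, 2, 3, 4, 6, 7, 8}
EG (error → (lock ∨ req)): greatest fixpoint, start Z0 = {0, 2, 3, 4, 6, 7, 8}, keep only states in Sat with some successor in Z. Z1 = {0, 3, 4, 6, 7, 8}; Z2 = {3, 4, 6, 7, 8}; fixed.
Sat(EG (error → (lock ∨ req))) = {3, 4, 6, 7, 8}
Sat(AX (EG (error → (lock ∨ req)))) = {s : every successor in {3, 4, 6, 7, 8}} = {1, 3, 4, 5, 6, 8}

{1, 3, 4, 5, 6, 8}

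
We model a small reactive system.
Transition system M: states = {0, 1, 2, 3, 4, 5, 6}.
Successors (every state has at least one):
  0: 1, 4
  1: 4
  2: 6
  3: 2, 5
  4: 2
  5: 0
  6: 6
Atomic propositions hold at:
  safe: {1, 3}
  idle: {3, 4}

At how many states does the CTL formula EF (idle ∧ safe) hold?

Sat(idle ∧ safe) = {3}
EF (idle ∧ safe): least fixpoint, start Z0 = {3}, add states with some successor in Z. Already a fixed point.
Sat(EF (idle ∧ safe)) = {3}
|Sat(EF (idle ∧ safe))| = |{3}| = 1.

1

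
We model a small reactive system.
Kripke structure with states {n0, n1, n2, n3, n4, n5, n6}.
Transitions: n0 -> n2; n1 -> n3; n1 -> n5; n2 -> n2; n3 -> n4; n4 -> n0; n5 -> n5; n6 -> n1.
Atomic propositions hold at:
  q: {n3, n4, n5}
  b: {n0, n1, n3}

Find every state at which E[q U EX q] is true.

Sat(EX q) = {s : some successor in {n3, n4, n5}} = {n1, n3, n5}
E[q U EX q]: least fixpoint, start Z0 = Sat(EX q) = {n1, n3, n5}, add states in Sat(q) with some successor in Z. Already a fixed point.
Sat(E[q U EX q]) = {n1, n3, n5}

{n1, n3, n5}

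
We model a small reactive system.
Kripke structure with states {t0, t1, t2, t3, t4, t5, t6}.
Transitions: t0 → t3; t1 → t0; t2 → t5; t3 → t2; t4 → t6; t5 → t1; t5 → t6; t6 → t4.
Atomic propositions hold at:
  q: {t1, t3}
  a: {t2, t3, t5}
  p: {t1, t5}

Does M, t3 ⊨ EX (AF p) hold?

AF p: least fixpoint, start Z0 = {t1, t5}, add states with every successor in Z. Z1 = {t1, t2, t5}; Z2 = {t1, t2, t3, t5}; Z3 = {t0, t1, t2, t3, t5}; fixed.
Sat(AF p) = {t0, t1, t2, t3, t5}
Sat(EX (AF p)) = {s : some successor in {t0, t1, t2, t3, t5}} = {t0, t1, t2, t3, t5}
t3 ∈ Sat(EX (AF p)) = {t0, t1, t2, t3, t5}, so the formula holds at t3.

Yes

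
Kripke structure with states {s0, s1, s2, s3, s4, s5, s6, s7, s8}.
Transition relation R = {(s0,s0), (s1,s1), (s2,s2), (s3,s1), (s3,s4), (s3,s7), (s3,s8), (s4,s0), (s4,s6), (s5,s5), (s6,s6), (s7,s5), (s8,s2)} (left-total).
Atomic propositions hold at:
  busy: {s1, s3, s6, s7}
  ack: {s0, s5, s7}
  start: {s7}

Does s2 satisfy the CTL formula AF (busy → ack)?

Sat(busy → ack) = {s0, s2, s4, s5, s7, s8}
AF (busy → ack): least fixpoint, start Z0 = {s0, s2, s4, s5, s7, s8}, add states with every successor in Z. Already a fixed point.
Sat(AF (busy → ack)) = {s0, s2, s4, s5, s7, s8}
s2 ∈ Sat(AF (busy → ack)) = {s0, s2, s4, s5, s7, s8}, so the formula holds at s2.

Yes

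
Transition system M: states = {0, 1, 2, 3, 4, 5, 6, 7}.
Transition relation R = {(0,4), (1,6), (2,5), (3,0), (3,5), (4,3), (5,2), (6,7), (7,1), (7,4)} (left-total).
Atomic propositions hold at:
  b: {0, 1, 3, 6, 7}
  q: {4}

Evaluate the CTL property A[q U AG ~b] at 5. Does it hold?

Yes

Sat(~b) = {2, 4, 5}
AG ~b: greatest fixpoint, start Z0 = {2, 4, 5}, keep only states in Sat with every successor in Z. Z1 = {2, 5}; fixed.
Sat(AG ~b) = {2, 5}
A[q U AG ~b]: least fixpoint, start Z0 = Sat(AG ~b) = {2, 5}, add states in Sat(q) with every successor in Z. Already a fixed point.
Sat(A[q U AG ~b]) = {2, 5}
5 ∈ Sat(A[q U AG ~b]) = {2, 5}, so the formula holds at 5.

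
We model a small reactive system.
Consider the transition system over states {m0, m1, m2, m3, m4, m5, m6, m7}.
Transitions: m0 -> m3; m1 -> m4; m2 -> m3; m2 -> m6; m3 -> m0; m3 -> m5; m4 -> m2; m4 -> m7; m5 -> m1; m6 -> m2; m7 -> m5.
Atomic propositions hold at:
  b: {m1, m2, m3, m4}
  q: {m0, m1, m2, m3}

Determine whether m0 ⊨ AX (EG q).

EG q: greatest fixpoint, start Z0 = {m0, m1, m2, m3}, keep only states in Sat with some successor in Z. Z1 = {m0, m2, m3}; fixed.
Sat(EG q) = {m0, m2, m3}
Sat(AX (EG q)) = {s : every successor in {m0, m2, m3}} = {m0, m6}
m0 ∈ Sat(AX (EG q)) = {m0, m6}, so the formula holds at m0.

Yes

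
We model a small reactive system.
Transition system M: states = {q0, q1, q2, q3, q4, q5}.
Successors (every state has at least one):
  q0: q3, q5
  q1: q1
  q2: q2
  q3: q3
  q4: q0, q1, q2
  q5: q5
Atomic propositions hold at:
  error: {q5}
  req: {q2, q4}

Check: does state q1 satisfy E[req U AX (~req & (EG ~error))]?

Yes

Sat(~req) = {q0, q1, q3, q5}
Sat(~error) = {q0, q1, q2, q3, q4}
EG ~error: greatest fixpoint, start Z0 = {q0, q1, q2, q3, q4}, keep only states in Sat with some successor in Z. Already a fixed point.
Sat(EG ~error) = {q0, q1, q2, q3, q4}
Sat(~req & (EG ~error)) = {q0, q1, q3}
Sat(AX (~req & (EG ~error))) = {s : every successor in {q0, q1, q3}} = {q1, q3}
E[req U AX (~req & (EG ~error))]: least fixpoint, start Z0 = Sat(AX (~req & (EG ~error))) = {q1, q3}, add states in Sat(req) with some successor in Z. Z1 = {q1, q3, q4}; fixed.
Sat(E[req U AX (~req & (EG ~error))]) = {q1, q3, q4}
q1 ∈ Sat(E[req U AX (~req & (EG ~error))]) = {q1, q3, q4}, so the formula holds at q1.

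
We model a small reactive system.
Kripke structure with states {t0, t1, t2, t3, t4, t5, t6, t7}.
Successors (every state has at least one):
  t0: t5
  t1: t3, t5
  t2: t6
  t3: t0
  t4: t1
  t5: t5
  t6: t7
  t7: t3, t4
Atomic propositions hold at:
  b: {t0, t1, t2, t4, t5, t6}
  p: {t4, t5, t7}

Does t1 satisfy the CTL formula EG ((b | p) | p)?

Yes

Sat(b | p) = {t0, t1, t2, t4, t5, t6, t7}
Sat((b | p) | p) = {t0, t1, t2, t4, t5, t6, t7}
EG ((b | p) | p): greatest fixpoint, start Z0 = {t0, t1, t2, t4, t5, t6, t7}, keep only states in Sat with some successor in Z. Already a fixed point.
Sat(EG ((b | p) | p)) = {t0, t1, t2, t4, t5, t6, t7}
t1 ∈ Sat(EG ((b | p) | p)) = {t0, t1, t2, t4, t5, t6, t7}, so the formula holds at t1.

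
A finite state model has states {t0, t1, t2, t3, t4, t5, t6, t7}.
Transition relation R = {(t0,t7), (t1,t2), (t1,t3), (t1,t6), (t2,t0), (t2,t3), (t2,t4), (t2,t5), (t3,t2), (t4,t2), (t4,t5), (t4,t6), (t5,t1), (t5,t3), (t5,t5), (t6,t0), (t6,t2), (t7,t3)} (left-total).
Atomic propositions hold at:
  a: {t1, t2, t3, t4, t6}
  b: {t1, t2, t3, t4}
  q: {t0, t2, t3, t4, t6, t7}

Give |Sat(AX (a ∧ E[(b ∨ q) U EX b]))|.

Sat(b ∨ q) = {t0, t1, t2, t3, t4, t6, t7}
Sat(EX b) = {s : some successor in {t1, t2, t3, t4}} = {t1, t2, t3, t4, t5, t6, t7}
E[(b ∨ q) U EX b]: least fixpoint, start Z0 = Sat(EX b) = {t1, t2, t3, t4, t5, t6, t7}, add states in Sat(b ∨ q) with some successor in Z. Z1 = {t0, t1, t2, t3, t4, t5, t6, t7}; fixed.
Sat(E[(b ∨ q) U EX b]) = {t0, t1, t2, t3, t4, t5, t6, t7}
Sat(a ∧ E[(b ∨ q) U EX b]) = {t1, t2, t3, t4, t6}
Sat(AX (a ∧ E[(b ∨ q) U EX b])) = {s : every successor in {t1, t2, t3, t4, t6}} = {t1, t3, t7}
|Sat(AX (a ∧ E[(b ∨ q) U EX b]))| = |{t1, t3, t7}| = 3.

3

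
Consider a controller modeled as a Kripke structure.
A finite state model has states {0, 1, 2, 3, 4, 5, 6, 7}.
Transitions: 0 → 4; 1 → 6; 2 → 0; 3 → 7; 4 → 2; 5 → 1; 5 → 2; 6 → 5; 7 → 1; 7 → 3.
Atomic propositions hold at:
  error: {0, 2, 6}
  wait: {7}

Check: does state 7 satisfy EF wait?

Yes

EF wait: least fixpoint, start Z0 = {7}, add states with some successor in Z. Z1 = {3, 7}; fixed.
Sat(EF wait) = {3, 7}
7 ∈ Sat(EF wait) = {3, 7}, so the formula holds at 7.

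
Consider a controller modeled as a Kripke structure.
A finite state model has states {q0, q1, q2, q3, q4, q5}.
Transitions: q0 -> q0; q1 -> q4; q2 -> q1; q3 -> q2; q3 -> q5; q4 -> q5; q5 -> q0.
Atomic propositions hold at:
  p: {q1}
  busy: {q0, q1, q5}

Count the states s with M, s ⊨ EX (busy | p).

5

Sat(busy | p) = {q0, q1, q5}
Sat(EX (busy | p)) = {s : some successor in {q0, q1, q5}} = {q0, q2, q3, q4, q5}
|Sat(EX (busy | p))| = |{q0, q2, q3, q4, q5}| = 5.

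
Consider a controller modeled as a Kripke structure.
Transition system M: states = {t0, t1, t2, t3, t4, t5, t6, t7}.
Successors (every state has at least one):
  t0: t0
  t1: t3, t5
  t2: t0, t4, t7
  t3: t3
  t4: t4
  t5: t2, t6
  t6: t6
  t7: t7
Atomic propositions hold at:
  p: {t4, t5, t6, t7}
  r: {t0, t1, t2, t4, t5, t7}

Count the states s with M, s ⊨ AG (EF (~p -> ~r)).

4

Sat(~p) = {t0, t1, t2, t3}
Sat(~r) = {t3, t6}
Sat(~p -> ~r) = {t3, t4, t5, t6, t7}
EF (~p -> ~r): least fixpoint, start Z0 = {t3, t4, t5, t6, t7}, add states with some successor in Z. Z1 = {t1, t2, t3, t4, t5, t6, t7}; fixed.
Sat(EF (~p -> ~r)) = {t1, t2, t3, t4, t5, t6, t7}
AG (EF (~p -> ~r)): greatest fixpoint, start Z0 = {t1, t2, t3, t4, t5, t6, t7}, keep only states in Sat with every successor in Z. Z1 = {t1, t3, t4, t5, t6, t7}; Z2 = {t1, t3, t4, t6, t7}; Z3 = {t3, t4, t6, t7}; fixed.
Sat(AG (EF (~p -> ~r))) = {t3, t4, t6, t7}
|Sat(AG (EF (~p -> ~r)))| = |{t3, t4, t6, t7}| = 4.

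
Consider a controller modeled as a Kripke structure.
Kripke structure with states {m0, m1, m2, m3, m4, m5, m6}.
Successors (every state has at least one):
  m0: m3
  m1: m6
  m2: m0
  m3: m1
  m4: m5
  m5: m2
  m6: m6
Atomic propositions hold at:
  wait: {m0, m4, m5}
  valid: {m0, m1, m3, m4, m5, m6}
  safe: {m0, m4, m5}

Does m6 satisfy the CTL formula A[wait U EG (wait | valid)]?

Yes

Sat(wait | valid) = {m0, m1, m3, m4, m5, m6}
EG (wait | valid): greatest fixpoint, start Z0 = {m0, m1, m3, m4, m5, m6}, keep only states in Sat with some successor in Z. Z1 = {m0, m1, m3, m4, m6}; Z2 = {m0, m1, m3, m6}; fixed.
Sat(EG (wait | valid)) = {m0, m1, m3, m6}
A[wait U EG (wait | valid)]: least fixpoint, start Z0 = Sat(EG (wait | valid)) = {m0, m1, m3, m6}, add states in Sat(wait) with every successor in Z. Already a fixed point.
Sat(A[wait U EG (wait | valid)]) = {m0, m1, m3, m6}
m6 ∈ Sat(A[wait U EG (wait | valid)]) = {m0, m1, m3, m6}, so the formula holds at m6.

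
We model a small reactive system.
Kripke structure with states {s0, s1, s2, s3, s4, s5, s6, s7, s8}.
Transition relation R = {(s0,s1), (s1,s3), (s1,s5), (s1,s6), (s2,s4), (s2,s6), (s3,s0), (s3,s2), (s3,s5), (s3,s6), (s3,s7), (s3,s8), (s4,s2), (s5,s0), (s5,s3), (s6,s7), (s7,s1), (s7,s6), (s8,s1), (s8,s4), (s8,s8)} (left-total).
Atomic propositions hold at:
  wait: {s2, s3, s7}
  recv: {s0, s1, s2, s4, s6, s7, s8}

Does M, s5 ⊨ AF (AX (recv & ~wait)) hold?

Sat(~wait) = {s0, s1, s4, s5, s6, s8}
Sat(recv & ~wait) = {s0, s1, s4, s6, s8}
Sat(AX (recv & ~wait)) = {s : every successor in {s0, s1, s4, s6, s8}} = {s0, s2, s7, s8}
AF (AX (recv & ~wait)): least fixpoint, start Z0 = {s0, s2, s7, s8}, add states with every successor in Z. Z1 = {s0, s2, s4, s6, s7, s8}; fixed.
Sat(AF (AX (recv & ~wait))) = {s0, s2, s4, s6, s7, s8}
s5 ∉ Sat(AF (AX (recv & ~wait))) = {s0, s2, s4, s6, s7, s8}, so the formula does not hold at s5.

No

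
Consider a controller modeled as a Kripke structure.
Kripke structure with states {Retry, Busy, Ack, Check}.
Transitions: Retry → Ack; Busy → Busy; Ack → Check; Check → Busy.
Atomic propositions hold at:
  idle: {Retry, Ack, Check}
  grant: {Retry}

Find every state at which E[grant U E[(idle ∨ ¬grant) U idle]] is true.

{Retry, Ack, Check}

Sat(¬grant) = {Busy, Ack, Check}
Sat(idle ∨ ¬grant) = {Retry, Busy, Ack, Check}
E[(idle ∨ ¬grant) U idle]: least fixpoint, start Z0 = Sat(idle) = {Retry, Ack, Check}, add states in Sat(idle ∨ ¬grant) with some successor in Z. Already a fixed point.
Sat(E[(idle ∨ ¬grant) U idle]) = {Retry, Ack, Check}
E[grant U E[(idle ∨ ¬grant) U idle]]: least fixpoint, start Z0 = Sat(E[(idle ∨ ¬grant) U idle]) = {Retry, Ack, Check}, add states in Sat(grant) with some successor in Z. Already a fixed point.
Sat(E[grant U E[(idle ∨ ¬grant) U idle]]) = {Retry, Ack, Check}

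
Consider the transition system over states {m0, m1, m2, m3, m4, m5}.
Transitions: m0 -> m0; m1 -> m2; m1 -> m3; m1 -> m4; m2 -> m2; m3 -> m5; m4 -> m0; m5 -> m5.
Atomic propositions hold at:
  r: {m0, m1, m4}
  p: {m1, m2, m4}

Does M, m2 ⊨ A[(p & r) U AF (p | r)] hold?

Sat(p & r) = {m1, m4}
Sat(p | r) = {m0, m1, m2, m4}
AF (p | r): least fixpoint, start Z0 = {m0, m1, m2, m4}, add states with every successor in Z. Already a fixed point.
Sat(AF (p | r)) = {m0, m1, m2, m4}
A[(p & r) U AF (p | r)]: least fixpoint, start Z0 = Sat(AF (p | r)) = {m0, m1, m2, m4}, add states in Sat(p & r) with every successor in Z. Already a fixed point.
Sat(A[(p & r) U AF (p | r)]) = {m0, m1, m2, m4}
m2 ∈ Sat(A[(p & r) U AF (p | r)]) = {m0, m1, m2, m4}, so the formula holds at m2.

Yes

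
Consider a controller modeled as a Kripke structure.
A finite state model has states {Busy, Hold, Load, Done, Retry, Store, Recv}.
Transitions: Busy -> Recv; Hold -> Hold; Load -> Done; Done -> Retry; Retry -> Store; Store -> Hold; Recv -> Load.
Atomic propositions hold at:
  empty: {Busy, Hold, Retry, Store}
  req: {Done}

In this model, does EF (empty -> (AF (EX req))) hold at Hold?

No

Sat(EX req) = {s : some successor in {Done}} = {Load}
AF (EX req): least fixpoint, start Z0 = {Load}, add states with every successor in Z. Z1 = {Load, Recv}; Z2 = {Busy, Load, Recv}; fixed.
Sat(AF (EX req)) = {Busy, Load, Recv}
Sat(empty -> (AF (EX req))) = {Busy, Load, Done, Recv}
EF (empty -> (AF (EX req))): least fixpoint, start Z0 = {Busy, Load, Done, Recv}, add states with some successor in Z. Already a fixed point.
Sat(EF (empty -> (AF (EX req)))) = {Busy, Load, Done, Recv}
Hold ∉ Sat(EF (empty -> (AF (EX req)))) = {Busy, Load, Done, Recv}, so the formula does not hold at Hold.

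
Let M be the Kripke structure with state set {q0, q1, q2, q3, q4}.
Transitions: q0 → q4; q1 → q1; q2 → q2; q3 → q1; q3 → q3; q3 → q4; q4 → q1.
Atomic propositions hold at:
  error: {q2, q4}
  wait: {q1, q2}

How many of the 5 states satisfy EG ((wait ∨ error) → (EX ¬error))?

Sat(wait ∨ error) = {q1, q2, q4}
Sat(¬error) = {q0, q1, q3}
Sat(EX ¬error) = {s : some successor in {q0, q1, q3}} = {q1, q3, q4}
Sat((wait ∨ error) → (EX ¬error)) = {q0, q1, q3, q4}
EG ((wait ∨ error) → (EX ¬error)): greatest fixpoint, start Z0 = {q0, q1, q3, q4}, keep only states in Sat with some successor in Z. Already a fixed point.
Sat(EG ((wait ∨ error) → (EX ¬error))) = {q0, q1, q3, q4}
|Sat(EG ((wait ∨ error) → (EX ¬error)))| = |{q0, q1, q3, q4}| = 4.

4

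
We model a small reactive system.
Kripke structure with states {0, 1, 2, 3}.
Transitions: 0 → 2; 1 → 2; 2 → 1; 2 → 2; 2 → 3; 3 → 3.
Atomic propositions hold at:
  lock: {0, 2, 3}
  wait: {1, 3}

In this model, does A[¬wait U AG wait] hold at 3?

Sat(¬wait) = {0, 2}
AG wait: greatest fixpoint, start Z0 = {1, 3}, keep only states in Sat with every successor in Z. Z1 = {3}; fixed.
Sat(AG wait) = {3}
A[¬wait U AG wait]: least fixpoint, start Z0 = Sat(AG wait) = {3}, add states in Sat(¬wait) with every successor in Z. Already a fixed point.
Sat(A[¬wait U AG wait]) = {3}
3 ∈ Sat(A[¬wait U AG wait]) = {3}, so the formula holds at 3.

Yes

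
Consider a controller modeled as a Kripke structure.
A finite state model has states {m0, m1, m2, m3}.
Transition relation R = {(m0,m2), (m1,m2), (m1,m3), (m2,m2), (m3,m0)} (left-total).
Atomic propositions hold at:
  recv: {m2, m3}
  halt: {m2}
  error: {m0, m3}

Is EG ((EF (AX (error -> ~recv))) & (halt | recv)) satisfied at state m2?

Sat(~recv) = {m0, m1}
Sat(error -> ~recv) = {m0, m1, m2}
Sat(AX (error -> ~recv)) = {s : every successor in {m0, m1, m2}} = {m0, m2, m3}
EF (AX (error -> ~recv)): least fixpoint, start Z0 = {m0, m2, m3}, add states with some successor in Z. Z1 = {m0, m1, m2, m3}; fixed.
Sat(EF (AX (error -> ~recv))) = {m0, m1, m2, m3}
Sat(halt | recv) = {m2, m3}
Sat((EF (AX (error -> ~recv))) & (halt | recv)) = {m2, m3}
EG ((EF (AX (error -> ~recv))) & (halt | recv)): greatest fixpoint, start Z0 = {m2, m3}, keep only states in Sat with some successor in Z. Z1 = {m2}; fixed.
Sat(EG ((EF (AX (error -> ~recv))) & (halt | recv))) = {m2}
m2 ∈ Sat(EG ((EF (AX (error -> ~recv))) & (halt | recv))) = {m2}, so the formula holds at m2.

Yes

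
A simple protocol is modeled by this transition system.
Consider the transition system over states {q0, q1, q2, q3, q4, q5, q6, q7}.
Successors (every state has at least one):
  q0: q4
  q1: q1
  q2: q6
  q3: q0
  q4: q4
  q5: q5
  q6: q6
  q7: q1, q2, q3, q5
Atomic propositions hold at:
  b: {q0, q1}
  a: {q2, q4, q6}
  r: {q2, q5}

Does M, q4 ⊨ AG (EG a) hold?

Yes

EG a: greatest fixpoint, start Z0 = {q2, q4, q6}, keep only states in Sat with some successor in Z. Already a fixed point.
Sat(EG a) = {q2, q4, q6}
AG (EG a): greatest fixpoint, start Z0 = {q2, q4, q6}, keep only states in Sat with every successor in Z. Already a fixed point.
Sat(AG (EG a)) = {q2, q4, q6}
q4 ∈ Sat(AG (EG a)) = {q2, q4, q6}, so the formula holds at q4.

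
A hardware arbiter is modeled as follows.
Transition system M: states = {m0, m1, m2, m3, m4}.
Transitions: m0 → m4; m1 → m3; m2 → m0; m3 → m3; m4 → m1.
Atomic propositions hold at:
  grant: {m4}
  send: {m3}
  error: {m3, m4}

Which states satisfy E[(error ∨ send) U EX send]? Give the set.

{m1, m3, m4}

Sat(error ∨ send) = {m3, m4}
Sat(EX send) = {s : some successor in {m3}} = {m1, m3}
E[(error ∨ send) U EX send]: least fixpoint, start Z0 = Sat(EX send) = {m1, m3}, add states in Sat(error ∨ send) with some successor in Z. Z1 = {m1, m3, m4}; fixed.
Sat(E[(error ∨ send) U EX send]) = {m1, m3, m4}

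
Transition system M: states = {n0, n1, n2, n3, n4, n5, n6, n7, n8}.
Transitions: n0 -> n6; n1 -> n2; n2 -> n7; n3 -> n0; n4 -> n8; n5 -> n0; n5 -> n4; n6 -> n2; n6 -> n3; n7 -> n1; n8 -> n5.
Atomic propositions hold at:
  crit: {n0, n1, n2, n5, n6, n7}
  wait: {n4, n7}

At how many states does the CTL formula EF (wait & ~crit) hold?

Sat(~crit) = {n3, n4, n8}
Sat(wait & ~crit) = {n4}
EF (wait & ~crit): least fixpoint, start Z0 = {n4}, add states with some successor in Z. Z1 = {n4, n5}; Z2 = {n4, n5, n8}; fixed.
Sat(EF (wait & ~crit)) = {n4, n5, n8}
|Sat(EF (wait & ~crit))| = |{n4, n5, n8}| = 3.

3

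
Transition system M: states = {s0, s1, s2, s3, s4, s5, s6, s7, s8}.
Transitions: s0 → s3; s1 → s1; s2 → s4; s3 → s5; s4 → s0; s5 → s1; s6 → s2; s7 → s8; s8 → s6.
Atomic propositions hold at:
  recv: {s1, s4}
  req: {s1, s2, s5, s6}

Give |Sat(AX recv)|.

3

Sat(AX recv) = {s : every successor in {s1, s4}} = {s1, s2, s5}
|Sat(AX recv)| = |{s1, s2, s5}| = 3.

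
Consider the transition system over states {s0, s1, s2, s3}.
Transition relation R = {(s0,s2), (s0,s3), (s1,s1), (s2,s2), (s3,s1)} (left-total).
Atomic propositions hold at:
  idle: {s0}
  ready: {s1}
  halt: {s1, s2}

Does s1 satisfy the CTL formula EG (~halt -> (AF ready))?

Yes

Sat(~halt) = {s0, s3}
AF ready: least fixpoint, start Z0 = {s1}, add states with every successor in Z. Z1 = {s1, s3}; fixed.
Sat(AF ready) = {s1, s3}
Sat(~halt -> (AF ready)) = {s1, s2, s3}
EG (~halt -> (AF ready)): greatest fixpoint, start Z0 = {s1, s2, s3}, keep only states in Sat with some successor in Z. Already a fixed point.
Sat(EG (~halt -> (AF ready))) = {s1, s2, s3}
s1 ∈ Sat(EG (~halt -> (AF ready))) = {s1, s2, s3}, so the formula holds at s1.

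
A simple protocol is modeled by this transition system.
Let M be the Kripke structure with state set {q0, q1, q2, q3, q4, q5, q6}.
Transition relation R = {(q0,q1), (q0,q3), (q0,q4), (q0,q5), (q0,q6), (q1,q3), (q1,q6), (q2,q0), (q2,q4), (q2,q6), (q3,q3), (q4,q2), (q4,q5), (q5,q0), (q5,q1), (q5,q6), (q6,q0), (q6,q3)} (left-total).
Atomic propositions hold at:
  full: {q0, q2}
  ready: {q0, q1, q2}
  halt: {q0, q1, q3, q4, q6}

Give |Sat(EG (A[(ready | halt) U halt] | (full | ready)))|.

6

Sat(ready | halt) = {q0, q1, q2, q3, q4, q6}
A[(ready | halt) U halt]: least fixpoint, start Z0 = Sat(halt) = {q0, q1, q3, q4, q6}, add states in Sat(ready | halt) with every successor in Z. Z1 = {q0, q1, q2, q3, q4, q6}; fixed.
Sat(A[(ready | halt) U halt]) = {q0, q1, q2, q3, q4, q6}
Sat(full | ready) = {q0, q1, q2}
Sat(A[(ready | halt) U halt] | (full | ready)) = {q0, q1, q2, q3, q4, q6}
EG (A[(ready | halt) U halt] | (full | ready)): greatest fixpoint, start Z0 = {q0, q1, q2, q3, q4, q6}, keep only states in Sat with some successor in Z. Already a fixed point.
Sat(EG (A[(ready | halt) U halt] | (full | ready))) = {q0, q1, q2, q3, q4, q6}
|Sat(EG (A[(ready | halt) U halt] | (full | ready)))| = |{q0, q1, q2, q3, q4, q6}| = 6.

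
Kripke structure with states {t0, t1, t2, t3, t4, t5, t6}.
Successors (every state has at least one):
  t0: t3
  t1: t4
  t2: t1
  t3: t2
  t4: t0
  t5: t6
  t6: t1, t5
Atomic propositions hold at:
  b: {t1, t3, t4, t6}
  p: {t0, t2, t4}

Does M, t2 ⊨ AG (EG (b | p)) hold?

Sat(b | p) = {t0, t1, t2, t3, t4, t6}
EG (b | p): greatest fixpoint, start Z0 = {t0, t1, t2, t3, t4, t6}, keep only states in Sat with some successor in Z. Already a fixed point.
Sat(EG (b | p)) = {t0, t1, t2, t3, t4, t6}
AG (EG (b | p)): greatest fixpoint, start Z0 = {t0, t1, t2, t3, t4, t6}, keep only states in Sat with every successor in Z. Z1 = {t0, t1, t2, t3, t4}; fixed.
Sat(AG (EG (b | p))) = {t0, t1, t2, t3, t4}
t2 ∈ Sat(AG (EG (b | p))) = {t0, t1, t2, t3, t4}, so the formula holds at t2.

Yes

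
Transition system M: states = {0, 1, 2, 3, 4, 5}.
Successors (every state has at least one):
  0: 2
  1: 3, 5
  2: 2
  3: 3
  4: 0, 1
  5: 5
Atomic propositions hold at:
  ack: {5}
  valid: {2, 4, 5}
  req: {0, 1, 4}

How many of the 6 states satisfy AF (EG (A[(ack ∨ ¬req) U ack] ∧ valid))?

Sat(¬req) = {2, 3, 5}
Sat(ack ∨ ¬req) = {2, 3, 5}
A[(ack ∨ ¬req) U ack]: least fixpoint, start Z0 = Sat(ack) = {5}, add states in Sat(ack ∨ ¬req) with every successor in Z. Already a fixed point.
Sat(A[(ack ∨ ¬req) U ack]) = {5}
Sat(A[(ack ∨ ¬req) U ack] ∧ valid) = {5}
EG (A[(ack ∨ ¬req) U ack] ∧ valid): greatest fixpoint, start Z0 = {5}, keep only states in Sat with some successor in Z. Already a fixed point.
Sat(EG (A[(ack ∨ ¬req) U ack] ∧ valid)) = {5}
AF (EG (A[(ack ∨ ¬req) U ack] ∧ valid)): least fixpoint, start Z0 = {5}, add states with every successor in Z. Already a fixed point.
Sat(AF (EG (A[(ack ∨ ¬req) U ack] ∧ valid))) = {5}
|Sat(AF (EG (A[(ack ∨ ¬req) U ack] ∧ valid)))| = |{5}| = 1.

1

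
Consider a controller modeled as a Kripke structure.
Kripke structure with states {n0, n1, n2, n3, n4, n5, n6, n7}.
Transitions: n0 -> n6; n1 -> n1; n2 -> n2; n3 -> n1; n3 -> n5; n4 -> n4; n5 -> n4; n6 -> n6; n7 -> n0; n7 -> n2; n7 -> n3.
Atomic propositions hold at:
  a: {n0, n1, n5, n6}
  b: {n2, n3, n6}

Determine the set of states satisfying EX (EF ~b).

{n1, n3, n4, n5, n7}

Sat(~b) = {n0, n1, n4, n5, n7}
EF ~b: least fixpoint, start Z0 = {n0, n1, n4, n5, n7}, add states with some successor in Z. Z1 = {n0, n1, n3, n4, n5, n7}; fixed.
Sat(EF ~b) = {n0, n1, n3, n4, n5, n7}
Sat(EX (EF ~b)) = {s : some successor in {n0, n1, n3, n4, n5, n7}} = {n1, n3, n4, n5, n7}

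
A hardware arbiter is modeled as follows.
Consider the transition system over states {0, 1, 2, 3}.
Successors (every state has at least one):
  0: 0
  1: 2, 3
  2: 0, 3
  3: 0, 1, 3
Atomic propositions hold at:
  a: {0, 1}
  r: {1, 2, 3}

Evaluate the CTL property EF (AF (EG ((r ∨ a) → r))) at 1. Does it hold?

Yes

Sat(r ∨ a) = {0, 1, 2, 3}
Sat((r ∨ a) → r) = {1, 2, 3}
EG ((r ∨ a) → r): greatest fixpoint, start Z0 = {1, 2, 3}, keep only states in Sat with some successor in Z. Already a fixed point.
Sat(EG ((r ∨ a) → r)) = {1, 2, 3}
AF (EG ((r ∨ a) → r)): least fixpoint, start Z0 = {1, 2, 3}, add states with every successor in Z. Already a fixed point.
Sat(AF (EG ((r ∨ a) → r))) = {1, 2, 3}
EF (AF (EG ((r ∨ a) → r))): least fixpoint, start Z0 = {1, 2, 3}, add states with some successor in Z. Already a fixed point.
Sat(EF (AF (EG ((r ∨ a) → r)))) = {1, 2, 3}
1 ∈ Sat(EF (AF (EG ((r ∨ a) → r)))) = {1, 2, 3}, so the formula holds at 1.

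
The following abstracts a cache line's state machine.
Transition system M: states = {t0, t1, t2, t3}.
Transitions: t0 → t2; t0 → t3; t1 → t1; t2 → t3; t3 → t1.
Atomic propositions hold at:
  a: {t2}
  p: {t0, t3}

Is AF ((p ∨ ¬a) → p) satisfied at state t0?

Sat(¬a) = {t0, t1, t3}
Sat(p ∨ ¬a) = {t0, t1, t3}
Sat((p ∨ ¬a) → p) = {t0, t2, t3}
AF ((p ∨ ¬a) → p): least fixpoint, start Z0 = {t0, t2, t3}, add states with every successor in Z. Already a fixed point.
Sat(AF ((p ∨ ¬a) → p)) = {t0, t2, t3}
t0 ∈ Sat(AF ((p ∨ ¬a) → p)) = {t0, t2, t3}, so the formula holds at t0.

Yes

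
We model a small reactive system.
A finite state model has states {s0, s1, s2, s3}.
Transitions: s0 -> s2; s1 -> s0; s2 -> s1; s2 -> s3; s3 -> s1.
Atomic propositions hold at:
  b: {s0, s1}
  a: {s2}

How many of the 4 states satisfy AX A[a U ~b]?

1

Sat(~b) = {s2, s3}
A[a U ~b]: least fixpoint, start Z0 = Sat(~b) = {s2, s3}, add states in Sat(a) with every successor in Z. Already a fixed point.
Sat(A[a U ~b]) = {s2, s3}
Sat(AX A[a U ~b]) = {s : every successor in {s2, s3}} = {s0}
|Sat(AX A[a U ~b])| = |{s0}| = 1.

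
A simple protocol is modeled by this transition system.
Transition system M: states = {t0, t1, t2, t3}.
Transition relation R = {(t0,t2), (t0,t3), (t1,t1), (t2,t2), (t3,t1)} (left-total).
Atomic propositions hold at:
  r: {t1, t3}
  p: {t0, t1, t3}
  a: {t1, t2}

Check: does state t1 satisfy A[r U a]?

Yes

A[r U a]: least fixpoint, start Z0 = Sat(a) = {t1, t2}, add states in Sat(r) with every successor in Z. Z1 = {t1, t2, t3}; fixed.
Sat(A[r U a]) = {t1, t2, t3}
t1 ∈ Sat(A[r U a]) = {t1, t2, t3}, so the formula holds at t1.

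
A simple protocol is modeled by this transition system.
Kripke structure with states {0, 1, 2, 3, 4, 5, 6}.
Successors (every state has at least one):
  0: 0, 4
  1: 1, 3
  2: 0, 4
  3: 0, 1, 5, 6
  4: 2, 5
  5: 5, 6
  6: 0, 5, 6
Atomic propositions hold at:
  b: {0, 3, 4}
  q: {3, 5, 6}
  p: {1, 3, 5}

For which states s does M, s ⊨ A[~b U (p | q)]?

Sat(~b) = {1, 2, 5, 6}
Sat(p | q) = {1, 3, 5, 6}
A[~b U (p | q)]: least fixpoint, start Z0 = Sat((p | q)) = {1, 3, 5, 6}, add states in Sat(~b) with every successor in Z. Already a fixed point.
Sat(A[~b U (p | q)]) = {1, 3, 5, 6}

{1, 3, 5, 6}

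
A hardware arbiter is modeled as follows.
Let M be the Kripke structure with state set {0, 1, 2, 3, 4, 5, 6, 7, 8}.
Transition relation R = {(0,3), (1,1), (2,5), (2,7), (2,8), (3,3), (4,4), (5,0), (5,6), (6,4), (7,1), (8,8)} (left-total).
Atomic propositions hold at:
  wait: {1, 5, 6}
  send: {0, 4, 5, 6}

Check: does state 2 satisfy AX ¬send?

No

Sat(¬send) = {1, 2, 3, 7, 8}
Sat(AX ¬send) = {s : every successor in {1, 2, 3, 7, 8}} = {0, 1, 3, 7, 8}
2 ∉ Sat(AX ¬send) = {0, 1, 3, 7, 8}, so the formula does not hold at 2.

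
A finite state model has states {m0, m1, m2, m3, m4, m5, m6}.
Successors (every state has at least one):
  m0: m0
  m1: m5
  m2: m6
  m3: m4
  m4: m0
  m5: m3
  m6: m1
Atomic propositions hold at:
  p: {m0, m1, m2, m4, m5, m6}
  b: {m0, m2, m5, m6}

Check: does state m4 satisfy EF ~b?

Yes

Sat(~b) = {m1, m3, m4}
EF ~b: least fixpoint, start Z0 = {m1, m3, m4}, add states with some successor in Z. Z1 = {m1, m3, m4, m5, m6}; Z2 = {m1, m2, m3, m4, m5, m6}; fixed.
Sat(EF ~b) = {m1, m2, m3, m4, m5, m6}
m4 ∈ Sat(EF ~b) = {m1, m2, m3, m4, m5, m6}, so the formula holds at m4.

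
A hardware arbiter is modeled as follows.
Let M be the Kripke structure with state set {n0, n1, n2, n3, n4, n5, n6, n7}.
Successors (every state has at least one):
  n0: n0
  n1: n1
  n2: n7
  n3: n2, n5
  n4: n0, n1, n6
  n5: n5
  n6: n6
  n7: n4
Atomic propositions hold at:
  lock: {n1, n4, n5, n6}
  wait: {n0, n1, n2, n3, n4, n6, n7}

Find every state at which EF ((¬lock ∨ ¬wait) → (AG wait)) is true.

{n0, n1, n2, n3, n4, n6, n7}

Sat(¬lock) = {n0, n2, n3, n7}
Sat(¬wait) = {n5}
Sat(¬lock ∨ ¬wait) = {n0, n2, n3, n5, n7}
AG wait: greatest fixpoint, start Z0 = {n0, n1, n2, n3, n4, n6, n7}, keep only states in Sat with every successor in Z. Z1 = {n0, n1, n2, n4, n6, n7}; fixed.
Sat(AG wait) = {n0, n1, n2, n4, n6, n7}
Sat((¬lock ∨ ¬wait) → (AG wait)) = {n0, n1, n2, n4, n6, n7}
EF ((¬lock ∨ ¬wait) → (AG wait)): least fixpoint, start Z0 = {n0, n1, n2, n4, n6, n7}, add states with some successor in Z. Z1 = {n0, n1, n2, n3, n4, n6, n7}; fixed.
Sat(EF ((¬lock ∨ ¬wait) → (AG wait))) = {n0, n1, n2, n3, n4, n6, n7}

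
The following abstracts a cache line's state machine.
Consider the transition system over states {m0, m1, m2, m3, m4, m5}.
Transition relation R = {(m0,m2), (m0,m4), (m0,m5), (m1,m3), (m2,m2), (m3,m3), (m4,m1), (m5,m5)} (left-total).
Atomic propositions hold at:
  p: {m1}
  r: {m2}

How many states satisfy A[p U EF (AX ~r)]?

5

Sat(~r) = {m0, m1, m3, m4, m5}
Sat(AX ~r) = {s : every successor in {m0, m1, m3, m4, m5}} = {m1, m3, m4, m5}
EF (AX ~r): least fixpoint, start Z0 = {m1, m3, m4, m5}, add states with some successor in Z. Z1 = {m0, m1, m3, m4, m5}; fixed.
Sat(EF (AX ~r)) = {m0, m1, m3, m4, m5}
A[p U EF (AX ~r)]: least fixpoint, start Z0 = Sat(EF (AX ~r)) = {m0, m1, m3, m4, m5}, add states in Sat(p) with every successor in Z. Already a fixed point.
Sat(A[p U EF (AX ~r)]) = {m0, m1, m3, m4, m5}
|Sat(A[p U EF (AX ~r)])| = |{m0, m1, m3, m4, m5}| = 5.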